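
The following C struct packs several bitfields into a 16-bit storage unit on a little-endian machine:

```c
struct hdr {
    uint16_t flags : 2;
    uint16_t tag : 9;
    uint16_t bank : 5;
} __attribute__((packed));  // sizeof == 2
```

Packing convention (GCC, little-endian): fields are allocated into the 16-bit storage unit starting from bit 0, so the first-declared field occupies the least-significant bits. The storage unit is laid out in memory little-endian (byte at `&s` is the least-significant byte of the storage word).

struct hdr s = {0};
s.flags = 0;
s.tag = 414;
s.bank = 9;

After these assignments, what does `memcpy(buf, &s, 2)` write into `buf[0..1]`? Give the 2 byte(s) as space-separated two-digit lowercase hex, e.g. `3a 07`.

flags:2 = 0 → 0x0 << 0 → word 0x0000
tag:9 = 414 → 0x19e << 2 → word 0x0678
bank:5 = 9 → 0x9 << 11 → word 0x4e78
word = 0x4e78 → little-endian bytes:
  [0]=0x78  [1]=0x4e

78 4e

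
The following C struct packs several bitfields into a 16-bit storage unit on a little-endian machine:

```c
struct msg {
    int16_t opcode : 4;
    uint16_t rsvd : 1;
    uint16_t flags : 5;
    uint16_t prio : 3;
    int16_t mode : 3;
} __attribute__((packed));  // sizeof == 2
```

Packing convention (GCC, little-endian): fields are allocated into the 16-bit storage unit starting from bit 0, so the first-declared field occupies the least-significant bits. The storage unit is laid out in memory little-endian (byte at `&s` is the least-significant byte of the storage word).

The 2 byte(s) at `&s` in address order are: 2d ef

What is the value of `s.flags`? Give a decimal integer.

25

[0]=0x2d [1]=0xef (little-endian) → word 0xef2d
opcode:4 @ bit 0 → (0xef2d>>0)&0xf = 0xd
rsvd:1 @ bit 4 → (0xef2d>>4)&0x1 = 0x0
flags:5 @ bit 5 → (0xef2d>>5)&0x1f = 0x19  ←
prio:3 @ bit 10 → (0xef2d>>10)&0x7 = 0x3
mode:3 @ bit 13 → (0xef2d>>13)&0x7 = 0x7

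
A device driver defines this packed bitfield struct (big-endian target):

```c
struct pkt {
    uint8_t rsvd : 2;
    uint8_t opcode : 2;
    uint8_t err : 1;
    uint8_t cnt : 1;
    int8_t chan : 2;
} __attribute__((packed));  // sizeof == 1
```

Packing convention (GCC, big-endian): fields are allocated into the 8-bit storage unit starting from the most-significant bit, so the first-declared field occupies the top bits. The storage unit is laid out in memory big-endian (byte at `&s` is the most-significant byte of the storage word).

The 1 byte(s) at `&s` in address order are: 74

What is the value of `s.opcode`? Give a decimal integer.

[0]=0x74 (big-endian) → word 0x74
rsvd:2 @ bit 6 → (0x74>>6)&0x3 = 0x1
opcode:2 @ bit 4 → (0x74>>4)&0x3 = 0x3  ←
err:1 @ bit 3 → (0x74>>3)&0x1 = 0x0
cnt:1 @ bit 2 → (0x74>>2)&0x1 = 0x1
chan:2 @ bit 0 → (0x74>>0)&0x3 = 0x0

3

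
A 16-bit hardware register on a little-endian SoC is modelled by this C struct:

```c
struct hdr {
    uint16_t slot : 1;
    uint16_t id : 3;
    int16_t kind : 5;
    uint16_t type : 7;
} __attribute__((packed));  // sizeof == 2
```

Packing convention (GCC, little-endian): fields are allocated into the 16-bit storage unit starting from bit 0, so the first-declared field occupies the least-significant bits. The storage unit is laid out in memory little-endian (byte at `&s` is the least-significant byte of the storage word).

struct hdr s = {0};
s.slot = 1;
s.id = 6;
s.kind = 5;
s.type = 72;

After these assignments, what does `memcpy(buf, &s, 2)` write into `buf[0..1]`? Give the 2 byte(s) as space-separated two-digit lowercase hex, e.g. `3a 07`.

5d 90

[0+:1] slot=1 & 0x1 = 0x1; word=0x0001
[1+:3] id=6 & 0x7 = 0x6; word=0x000d
[4+:5] kind=5 & 0x1f = 0x5; word=0x005d
[9+:7] type=72 & 0x7f = 0x48; word=0x905d
word = 0x905d → little-endian bytes:
  [0]=0x5d  [1]=0x90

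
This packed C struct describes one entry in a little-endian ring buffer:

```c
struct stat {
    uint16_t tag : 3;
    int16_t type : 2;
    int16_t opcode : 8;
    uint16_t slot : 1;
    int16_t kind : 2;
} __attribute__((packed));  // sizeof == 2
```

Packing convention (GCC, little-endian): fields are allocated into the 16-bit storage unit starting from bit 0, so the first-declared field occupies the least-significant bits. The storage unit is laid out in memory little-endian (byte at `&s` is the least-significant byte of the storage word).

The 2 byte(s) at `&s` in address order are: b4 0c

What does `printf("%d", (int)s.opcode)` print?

101

[0]=0xb4 [1]=0x0c (little-endian) → word 0x0cb4
tag [0+:3] = (word>>0) & 0x7 = 4
type [3+:2] = (word>>3) & 0x3 = 2
opcode [5+:8] = (word>>5) & 0xff = 101  ←
slot [13+:1] = (word>>13) & 0x1 = 0
kind [14+:2] = (word>>14) & 0x3 = 0
opcode signed 8b, MSB=0: value = 101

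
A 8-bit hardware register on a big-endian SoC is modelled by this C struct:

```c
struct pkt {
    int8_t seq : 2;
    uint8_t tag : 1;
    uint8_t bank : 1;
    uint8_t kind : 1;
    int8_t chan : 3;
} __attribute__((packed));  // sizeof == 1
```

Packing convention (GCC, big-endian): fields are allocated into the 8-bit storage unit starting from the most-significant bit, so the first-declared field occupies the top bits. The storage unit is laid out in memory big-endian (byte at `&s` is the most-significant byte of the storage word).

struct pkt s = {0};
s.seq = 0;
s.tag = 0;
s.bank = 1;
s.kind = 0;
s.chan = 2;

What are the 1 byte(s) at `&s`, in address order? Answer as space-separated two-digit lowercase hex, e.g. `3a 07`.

12

seq:2 = 0 → 0x0 << 6 → word 0x00
tag:1 = 0 → 0x0 << 5 → word 0x00
bank:1 = 1 → 0x1 << 4 → word 0x10
kind:1 = 0 → 0x0 << 3 → word 0x10
chan:3 = 2 → 0x2 << 0 → word 0x12
word = 0x12 → big-endian bytes:
  [0]=0x12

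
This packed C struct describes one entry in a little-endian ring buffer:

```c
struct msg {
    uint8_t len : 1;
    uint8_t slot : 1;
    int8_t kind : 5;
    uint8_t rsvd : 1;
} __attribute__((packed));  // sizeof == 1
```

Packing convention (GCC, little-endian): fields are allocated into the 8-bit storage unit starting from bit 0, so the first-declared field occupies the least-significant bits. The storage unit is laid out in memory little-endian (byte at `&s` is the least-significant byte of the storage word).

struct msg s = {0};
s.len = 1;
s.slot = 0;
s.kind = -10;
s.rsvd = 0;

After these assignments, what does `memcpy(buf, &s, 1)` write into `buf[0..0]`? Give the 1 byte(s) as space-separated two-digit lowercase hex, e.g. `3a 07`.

59

len (1b) val=1 bits=0x1 at bit 0: 0x01
slot (1b) val=0 bits=0x0 at bit 1: 0x01
kind (5b) val=-10 bits=0x16 at bit 2: 0x59
rsvd (1b) val=0 bits=0x0 at bit 7: 0x59
word = 0x59 → little-endian bytes:
  [0]=0x59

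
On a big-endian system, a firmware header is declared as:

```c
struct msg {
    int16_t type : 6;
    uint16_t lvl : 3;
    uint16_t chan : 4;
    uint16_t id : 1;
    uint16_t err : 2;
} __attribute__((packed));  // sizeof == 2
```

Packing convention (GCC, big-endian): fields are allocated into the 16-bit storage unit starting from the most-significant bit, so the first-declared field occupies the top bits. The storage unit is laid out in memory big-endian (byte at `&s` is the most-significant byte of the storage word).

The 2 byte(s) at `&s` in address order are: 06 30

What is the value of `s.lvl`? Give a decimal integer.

[0]=0x06 [1]=0x30 (big-endian) → word 0x0630
type [10+:6] = (word>>10) & 0x3f = 1
lvl [7+:3] = (word>>7) & 0x7 = 4  ←
chan [3+:4] = (word>>3) & 0xf = 6
id [2+:1] = (word>>2) & 0x1 = 0
err [0+:2] = (word>>0) & 0x3 = 0

4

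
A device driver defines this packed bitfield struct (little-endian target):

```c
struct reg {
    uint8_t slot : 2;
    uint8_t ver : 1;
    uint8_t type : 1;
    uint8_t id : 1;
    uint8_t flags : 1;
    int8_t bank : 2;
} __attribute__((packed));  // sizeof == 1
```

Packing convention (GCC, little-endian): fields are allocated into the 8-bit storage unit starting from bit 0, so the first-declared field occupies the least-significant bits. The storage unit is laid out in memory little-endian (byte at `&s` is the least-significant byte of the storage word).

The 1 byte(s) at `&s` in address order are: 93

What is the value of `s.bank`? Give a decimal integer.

[0]=0x93 (little-endian) → word 0x93
slot:2 @ bit 0 → (0x93>>0)&0x3 = 0x3
ver:1 @ bit 2 → (0x93>>2)&0x1 = 0x0
type:1 @ bit 3 → (0x93>>3)&0x1 = 0x0
id:1 @ bit 4 → (0x93>>4)&0x1 = 0x1
flags:1 @ bit 5 → (0x93>>5)&0x1 = 0x0
bank:2 @ bit 6 → (0x93>>6)&0x3 = 0x2  ←
bank signed 2b, MSB=1: 2 - 4 = -2

-2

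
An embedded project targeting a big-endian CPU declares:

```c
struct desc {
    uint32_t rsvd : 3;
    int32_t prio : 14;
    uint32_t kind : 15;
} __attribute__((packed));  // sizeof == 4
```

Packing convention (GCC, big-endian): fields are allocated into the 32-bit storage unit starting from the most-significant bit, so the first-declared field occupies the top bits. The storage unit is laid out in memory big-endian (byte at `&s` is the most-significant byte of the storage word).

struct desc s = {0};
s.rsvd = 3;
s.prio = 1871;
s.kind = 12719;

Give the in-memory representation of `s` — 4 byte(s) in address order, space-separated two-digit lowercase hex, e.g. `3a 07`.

63 a7 b1 af

rsvd:3 = 3 → 0x3 << 29 → word 0x60000000
prio:14 = 1871 → 0x74f << 15 → word 0x63a78000
kind:15 = 12719 → 0x31af << 0 → word 0x63a7b1af
word = 0x63a7b1af → big-endian bytes:
  [0]=0x63  [1]=0xa7  [2]=0xb1  [3]=0xaf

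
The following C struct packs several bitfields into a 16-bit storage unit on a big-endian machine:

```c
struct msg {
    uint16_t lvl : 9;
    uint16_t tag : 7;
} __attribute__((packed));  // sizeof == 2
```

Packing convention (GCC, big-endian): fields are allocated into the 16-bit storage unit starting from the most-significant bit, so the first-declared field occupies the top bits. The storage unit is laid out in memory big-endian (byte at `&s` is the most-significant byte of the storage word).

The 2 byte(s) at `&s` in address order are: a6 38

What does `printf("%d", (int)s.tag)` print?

56

[0]=0xa6 [1]=0x38 (big-endian) → word 0xa638
lvl:9 @ bit 7 → (0xa638>>7)&0x1ff = 0x14c
tag:7 @ bit 0 → (0xa638>>0)&0x7f = 0x38  ←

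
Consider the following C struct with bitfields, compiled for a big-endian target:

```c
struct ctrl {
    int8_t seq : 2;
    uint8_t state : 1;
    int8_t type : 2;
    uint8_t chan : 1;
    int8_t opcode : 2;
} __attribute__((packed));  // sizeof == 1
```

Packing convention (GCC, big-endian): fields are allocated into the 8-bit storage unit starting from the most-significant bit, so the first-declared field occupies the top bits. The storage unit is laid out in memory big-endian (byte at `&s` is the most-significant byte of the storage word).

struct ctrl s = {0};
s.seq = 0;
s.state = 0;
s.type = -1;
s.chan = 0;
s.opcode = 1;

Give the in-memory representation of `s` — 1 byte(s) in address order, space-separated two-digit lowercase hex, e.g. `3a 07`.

[6+:2] seq=0 & 0x3 = 0x0; word=0x00
[5+:1] state=0 & 0x1 = 0x0; word=0x00
[3+:2] type=-1 & 0x3 = 0x3; word=0x18
[2+:1] chan=0 & 0x1 = 0x0; word=0x18
[0+:2] opcode=1 & 0x3 = 0x1; word=0x19
word = 0x19 → big-endian bytes:
  [0]=0x19

19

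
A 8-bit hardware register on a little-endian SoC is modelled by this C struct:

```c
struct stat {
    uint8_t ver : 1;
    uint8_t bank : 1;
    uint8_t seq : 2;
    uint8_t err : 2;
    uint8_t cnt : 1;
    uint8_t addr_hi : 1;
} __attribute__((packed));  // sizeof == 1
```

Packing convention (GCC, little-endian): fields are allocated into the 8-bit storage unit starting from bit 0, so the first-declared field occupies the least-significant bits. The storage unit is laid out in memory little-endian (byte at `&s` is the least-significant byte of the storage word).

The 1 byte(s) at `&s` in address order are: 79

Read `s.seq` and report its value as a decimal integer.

2

[0]=0x79 (little-endian) → word 0x79
ver [0+:1] = (word>>0) & 0x1 = 1
bank [1+:1] = (word>>1) & 0x1 = 0
seq [2+:2] = (word>>2) & 0x3 = 2  ←
err [4+:2] = (word>>4) & 0x3 = 3
cnt [6+:1] = (word>>6) & 0x1 = 1
addr_hi [7+:1] = (word>>7) & 0x1 = 0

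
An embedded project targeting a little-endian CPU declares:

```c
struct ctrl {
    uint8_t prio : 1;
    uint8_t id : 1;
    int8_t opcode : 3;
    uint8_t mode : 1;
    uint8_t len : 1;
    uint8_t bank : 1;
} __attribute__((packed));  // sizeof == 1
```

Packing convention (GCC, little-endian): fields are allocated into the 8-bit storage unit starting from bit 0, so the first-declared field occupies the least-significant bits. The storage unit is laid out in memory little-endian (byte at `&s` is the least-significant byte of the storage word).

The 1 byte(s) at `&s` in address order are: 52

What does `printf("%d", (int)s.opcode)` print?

-4

[0]=0x52 (little-endian) → word 0x52
prio:1 @ bit 0 → (0x52>>0)&0x1 = 0x0
id:1 @ bit 1 → (0x52>>1)&0x1 = 0x1
opcode:3 @ bit 2 → (0x52>>2)&0x7 = 0x4  ←
mode:1 @ bit 5 → (0x52>>5)&0x1 = 0x0
len:1 @ bit 6 → (0x52>>6)&0x1 = 0x1
bank:1 @ bit 7 → (0x52>>7)&0x1 = 0x0
opcode signed 3b, MSB=1: 4 - 8 = -4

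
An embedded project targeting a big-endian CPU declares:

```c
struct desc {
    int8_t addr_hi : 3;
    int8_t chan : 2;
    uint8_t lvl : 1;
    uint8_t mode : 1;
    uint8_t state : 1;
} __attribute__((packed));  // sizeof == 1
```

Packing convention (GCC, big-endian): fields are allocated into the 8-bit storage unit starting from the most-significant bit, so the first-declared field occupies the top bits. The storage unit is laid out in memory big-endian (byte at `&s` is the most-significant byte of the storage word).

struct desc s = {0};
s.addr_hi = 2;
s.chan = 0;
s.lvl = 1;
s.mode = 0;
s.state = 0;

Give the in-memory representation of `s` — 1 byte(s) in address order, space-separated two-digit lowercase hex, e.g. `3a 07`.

44

[5+:3] addr_hi=2 & 0x7 = 0x2; word=0x40
[3+:2] chan=0 & 0x3 = 0x0; word=0x40
[2+:1] lvl=1 & 0x1 = 0x1; word=0x44
[1+:1] mode=0 & 0x1 = 0x0; word=0x44
[0+:1] state=0 & 0x1 = 0x0; word=0x44
word = 0x44 → big-endian bytes:
  [0]=0x44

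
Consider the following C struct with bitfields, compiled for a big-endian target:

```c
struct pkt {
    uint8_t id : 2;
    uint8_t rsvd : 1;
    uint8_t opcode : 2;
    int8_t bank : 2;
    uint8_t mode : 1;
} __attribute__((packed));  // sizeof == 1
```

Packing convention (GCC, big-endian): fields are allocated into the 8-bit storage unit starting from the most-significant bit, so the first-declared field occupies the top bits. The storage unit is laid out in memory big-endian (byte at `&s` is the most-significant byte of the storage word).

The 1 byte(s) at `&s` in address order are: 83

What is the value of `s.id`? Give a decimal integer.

2

[0]=0x83 (big-endian) → word 0x83
id:2 @ bit 6 → (0x83>>6)&0x3 = 0x2  ←
rsvd:1 @ bit 5 → (0x83>>5)&0x1 = 0x0
opcode:2 @ bit 3 → (0x83>>3)&0x3 = 0x0
bank:2 @ bit 1 → (0x83>>1)&0x3 = 0x1
mode:1 @ bit 0 → (0x83>>0)&0x1 = 0x1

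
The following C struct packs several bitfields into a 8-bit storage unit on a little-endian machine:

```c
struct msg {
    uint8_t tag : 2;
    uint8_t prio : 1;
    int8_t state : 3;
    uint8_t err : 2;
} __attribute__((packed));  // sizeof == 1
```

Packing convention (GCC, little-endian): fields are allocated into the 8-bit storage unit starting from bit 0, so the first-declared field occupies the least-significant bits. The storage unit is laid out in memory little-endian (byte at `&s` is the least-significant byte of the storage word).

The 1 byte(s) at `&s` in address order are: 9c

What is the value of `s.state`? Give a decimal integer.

3

[0]=0x9c (little-endian) → word 0x9c
tag:2 @ bit 0 → (0x9c>>0)&0x3 = 0x0
prio:1 @ bit 2 → (0x9c>>2)&0x1 = 0x1
state:3 @ bit 3 → (0x9c>>3)&0x7 = 0x3  ←
err:2 @ bit 6 → (0x9c>>6)&0x3 = 0x2
state signed 3b, MSB=0: value = 3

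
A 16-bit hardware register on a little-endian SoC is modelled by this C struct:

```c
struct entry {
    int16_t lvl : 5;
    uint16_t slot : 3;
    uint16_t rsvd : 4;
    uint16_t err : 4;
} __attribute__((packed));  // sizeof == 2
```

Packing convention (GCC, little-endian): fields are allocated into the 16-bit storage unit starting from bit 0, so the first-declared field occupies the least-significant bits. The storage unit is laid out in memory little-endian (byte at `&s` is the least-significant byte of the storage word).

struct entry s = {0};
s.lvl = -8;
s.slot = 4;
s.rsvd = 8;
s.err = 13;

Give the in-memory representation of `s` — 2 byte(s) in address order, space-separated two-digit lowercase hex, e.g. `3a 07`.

[0+:5] lvl=-8 & 0x1f = 0x18; word=0x0018
[5+:3] slot=4 & 0x7 = 0x4; word=0x0098
[8+:4] rsvd=8 & 0xf = 0x8; word=0x0898
[12+:4] err=13 & 0xf = 0xd; word=0xd898
word = 0xd898 → little-endian bytes:
  [0]=0x98  [1]=0xd8

98 d8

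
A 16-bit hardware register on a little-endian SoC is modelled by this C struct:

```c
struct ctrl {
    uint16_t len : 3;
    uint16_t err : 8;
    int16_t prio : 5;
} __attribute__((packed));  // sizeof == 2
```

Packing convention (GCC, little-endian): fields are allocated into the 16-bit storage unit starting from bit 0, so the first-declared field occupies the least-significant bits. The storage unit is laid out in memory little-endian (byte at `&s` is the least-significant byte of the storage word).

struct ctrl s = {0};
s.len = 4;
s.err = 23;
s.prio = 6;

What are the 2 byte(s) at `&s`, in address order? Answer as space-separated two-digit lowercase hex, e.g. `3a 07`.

len (3b) val=4 bits=0x4 at bit 0: 0x0004
err (8b) val=23 bits=0x17 at bit 3: 0x00bc
prio (5b) val=6 bits=0x6 at bit 11: 0x30bc
word = 0x30bc → little-endian bytes:
  [0]=0xbc  [1]=0x30

bc 30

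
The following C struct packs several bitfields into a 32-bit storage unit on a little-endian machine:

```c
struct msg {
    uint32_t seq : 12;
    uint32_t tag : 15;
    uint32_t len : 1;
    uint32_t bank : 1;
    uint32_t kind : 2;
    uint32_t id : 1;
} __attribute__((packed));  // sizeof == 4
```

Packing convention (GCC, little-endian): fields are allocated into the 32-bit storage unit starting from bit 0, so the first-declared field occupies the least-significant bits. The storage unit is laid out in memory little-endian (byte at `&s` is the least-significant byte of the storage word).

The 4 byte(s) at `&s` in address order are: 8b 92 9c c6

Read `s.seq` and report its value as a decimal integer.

651

[0]=0x8b [1]=0x92 [2]=0x9c [3]=0xc6 (little-endian) → word 0xc69c928b
seq:12 @ bit 0 → (0xc69c928b>>0)&0xfff = 0x28b  ←
tag:15 @ bit 12 → (0xc69c928b>>12)&0x7fff = 0x69c9
len:1 @ bit 27 → (0xc69c928b>>27)&0x1 = 0x0
bank:1 @ bit 28 → (0xc69c928b>>28)&0x1 = 0x0
kind:2 @ bit 29 → (0xc69c928b>>29)&0x3 = 0x2
id:1 @ bit 31 → (0xc69c928b>>31)&0x1 = 0x1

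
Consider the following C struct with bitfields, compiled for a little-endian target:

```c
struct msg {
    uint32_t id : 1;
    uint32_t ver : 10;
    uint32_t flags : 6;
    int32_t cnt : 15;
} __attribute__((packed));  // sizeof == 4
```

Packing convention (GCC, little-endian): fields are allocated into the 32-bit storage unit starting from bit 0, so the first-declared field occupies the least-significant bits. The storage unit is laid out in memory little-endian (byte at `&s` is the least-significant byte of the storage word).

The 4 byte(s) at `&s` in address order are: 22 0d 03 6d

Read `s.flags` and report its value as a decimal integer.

[0]=0x22 [1]=0x0d [2]=0x03 [3]=0x6d (little-endian) → word 0x6d030d22
id:1 @ bit 0 → (0x6d030d22>>0)&0x1 = 0x0
ver:10 @ bit 1 → (0x6d030d22>>1)&0x3ff = 0x291
flags:6 @ bit 11 → (0x6d030d22>>11)&0x3f = 0x21  ←
cnt:15 @ bit 17 → (0x6d030d22>>17)&0x7fff = 0x3681

33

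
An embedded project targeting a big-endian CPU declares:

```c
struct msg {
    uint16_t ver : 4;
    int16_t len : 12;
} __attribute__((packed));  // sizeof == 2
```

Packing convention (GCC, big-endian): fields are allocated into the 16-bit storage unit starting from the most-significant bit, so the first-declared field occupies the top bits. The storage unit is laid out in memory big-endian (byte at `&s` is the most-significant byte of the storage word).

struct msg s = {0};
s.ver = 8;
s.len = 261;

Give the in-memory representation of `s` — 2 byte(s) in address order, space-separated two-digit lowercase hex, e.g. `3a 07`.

[12+:4] ver=8 & 0xf = 0x8; word=0x8000
[0+:12] len=261 & 0xfff = 0x105; word=0x8105
word = 0x8105 → big-endian bytes:
  [0]=0x81  [1]=0x05

81 05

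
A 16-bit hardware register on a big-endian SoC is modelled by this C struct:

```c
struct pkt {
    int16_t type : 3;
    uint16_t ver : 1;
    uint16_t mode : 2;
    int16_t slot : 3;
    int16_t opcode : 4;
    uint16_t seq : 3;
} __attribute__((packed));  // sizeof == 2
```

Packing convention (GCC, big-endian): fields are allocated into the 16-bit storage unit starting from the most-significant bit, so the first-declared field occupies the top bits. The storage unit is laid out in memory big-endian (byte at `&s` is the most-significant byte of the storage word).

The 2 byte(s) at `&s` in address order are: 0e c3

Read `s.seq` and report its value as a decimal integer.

3

[0]=0x0e [1]=0xc3 (big-endian) → word 0x0ec3
type [13+:3] = (word>>13) & 0x7 = 0
ver [12+:1] = (word>>12) & 0x1 = 0
mode [10+:2] = (word>>10) & 0x3 = 3
slot [7+:3] = (word>>7) & 0x7 = 5
opcode [3+:4] = (word>>3) & 0xf = 8
seq [0+:3] = (word>>0) & 0x7 = 3  ←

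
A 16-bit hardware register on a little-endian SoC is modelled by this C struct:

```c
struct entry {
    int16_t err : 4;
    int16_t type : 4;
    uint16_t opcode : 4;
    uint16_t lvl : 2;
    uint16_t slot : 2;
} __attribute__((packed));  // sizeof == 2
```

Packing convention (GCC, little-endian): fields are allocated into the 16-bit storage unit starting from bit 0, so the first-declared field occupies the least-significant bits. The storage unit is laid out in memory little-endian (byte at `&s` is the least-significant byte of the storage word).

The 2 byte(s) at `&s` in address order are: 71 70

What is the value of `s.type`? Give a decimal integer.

7

[0]=0x71 [1]=0x70 (little-endian) → word 0x7071
err [0+:4] = (word>>0) & 0xf = 1
type [4+:4] = (word>>4) & 0xf = 7  ←
opcode [8+:4] = (word>>8) & 0xf = 0
lvl [12+:2] = (word>>12) & 0x3 = 3
slot [14+:2] = (word>>14) & 0x3 = 1
type signed 4b, MSB=0: value = 7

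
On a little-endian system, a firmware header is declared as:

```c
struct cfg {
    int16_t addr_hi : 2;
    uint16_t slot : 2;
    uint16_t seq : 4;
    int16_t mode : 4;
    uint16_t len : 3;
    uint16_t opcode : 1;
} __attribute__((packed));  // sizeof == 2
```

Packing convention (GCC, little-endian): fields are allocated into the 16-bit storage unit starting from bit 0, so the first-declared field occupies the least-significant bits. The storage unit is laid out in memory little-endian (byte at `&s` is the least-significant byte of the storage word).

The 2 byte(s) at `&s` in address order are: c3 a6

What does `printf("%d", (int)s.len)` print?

[0]=0xc3 [1]=0xa6 (little-endian) → word 0xa6c3
addr_hi:2 @ bit 0 → (0xa6c3>>0)&0x3 = 0x3
slot:2 @ bit 2 → (0xa6c3>>2)&0x3 = 0x0
seq:4 @ bit 4 → (0xa6c3>>4)&0xf = 0xc
mode:4 @ bit 8 → (0xa6c3>>8)&0xf = 0x6
len:3 @ bit 12 → (0xa6c3>>12)&0x7 = 0x2  ←
opcode:1 @ bit 15 → (0xa6c3>>15)&0x1 = 0x1

2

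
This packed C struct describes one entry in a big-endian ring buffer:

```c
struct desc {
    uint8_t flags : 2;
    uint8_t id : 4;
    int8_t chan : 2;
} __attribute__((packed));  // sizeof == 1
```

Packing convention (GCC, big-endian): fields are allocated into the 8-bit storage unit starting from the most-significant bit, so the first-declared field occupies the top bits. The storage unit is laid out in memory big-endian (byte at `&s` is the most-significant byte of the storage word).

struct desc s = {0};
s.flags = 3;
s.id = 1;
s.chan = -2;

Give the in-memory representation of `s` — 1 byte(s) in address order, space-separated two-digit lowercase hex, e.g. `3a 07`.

c6

[6+:2] flags=3 & 0x3 = 0x3; word=0xc0
[2+:4] id=1 & 0xf = 0x1; word=0xc4
[0+:2] chan=-2 & 0x3 = 0x2; word=0xc6
word = 0xc6 → big-endian bytes:
  [0]=0xc6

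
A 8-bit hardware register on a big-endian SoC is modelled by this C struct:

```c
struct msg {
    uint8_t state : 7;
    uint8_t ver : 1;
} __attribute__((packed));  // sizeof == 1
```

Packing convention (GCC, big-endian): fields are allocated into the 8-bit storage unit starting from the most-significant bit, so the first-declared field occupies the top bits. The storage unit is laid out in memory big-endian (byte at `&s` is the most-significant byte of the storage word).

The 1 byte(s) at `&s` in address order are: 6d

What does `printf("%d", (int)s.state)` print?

54

[0]=0x6d (big-endian) → word 0x6d
state [1+:7] = (word>>1) & 0x7f = 54  ←
ver [0+:1] = (word>>0) & 0x1 = 1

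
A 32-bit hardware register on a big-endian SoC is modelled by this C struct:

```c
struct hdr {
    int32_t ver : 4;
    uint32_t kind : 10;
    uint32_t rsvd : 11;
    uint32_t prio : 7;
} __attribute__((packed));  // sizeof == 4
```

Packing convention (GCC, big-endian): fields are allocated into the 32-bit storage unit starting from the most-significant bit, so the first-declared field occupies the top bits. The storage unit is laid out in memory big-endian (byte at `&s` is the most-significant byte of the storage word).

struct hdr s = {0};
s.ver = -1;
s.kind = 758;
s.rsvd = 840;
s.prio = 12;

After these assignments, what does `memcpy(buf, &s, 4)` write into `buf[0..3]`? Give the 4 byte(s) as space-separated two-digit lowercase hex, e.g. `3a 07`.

fb d9 a4 0c

[28+:4] ver=-1 & 0xf = 0xf; word=0xf0000000
[18+:10] kind=758 & 0x3ff = 0x2f6; word=0xfbd80000
[7+:11] rsvd=840 & 0x7ff = 0x348; word=0xfbd9a400
[0+:7] prio=12 & 0x7f = 0xc; word=0xfbd9a40c
word = 0xfbd9a40c → big-endian bytes:
  [0]=0xfb  [1]=0xd9  [2]=0xa4  [3]=0x0c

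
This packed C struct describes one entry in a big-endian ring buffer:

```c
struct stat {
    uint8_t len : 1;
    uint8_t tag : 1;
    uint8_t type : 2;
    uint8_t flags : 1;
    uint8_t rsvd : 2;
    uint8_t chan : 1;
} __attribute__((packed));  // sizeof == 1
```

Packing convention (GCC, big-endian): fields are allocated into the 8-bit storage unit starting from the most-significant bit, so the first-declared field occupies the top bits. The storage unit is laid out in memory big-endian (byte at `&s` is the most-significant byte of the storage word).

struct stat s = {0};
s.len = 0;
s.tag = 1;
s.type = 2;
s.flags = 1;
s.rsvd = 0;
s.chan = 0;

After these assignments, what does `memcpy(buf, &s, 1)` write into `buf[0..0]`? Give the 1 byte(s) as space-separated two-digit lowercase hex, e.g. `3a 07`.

68

[7+:1] len=0 & 0x1 = 0x0; word=0x00
[6+:1] tag=1 & 0x1 = 0x1; word=0x40
[4+:2] type=2 & 0x3 = 0x2; word=0x60
[3+:1] flags=1 & 0x1 = 0x1; word=0x68
[1+:2] rsvd=0 & 0x3 = 0x0; word=0x68
[0+:1] chan=0 & 0x1 = 0x0; word=0x68
word = 0x68 → big-endian bytes:
  [0]=0x68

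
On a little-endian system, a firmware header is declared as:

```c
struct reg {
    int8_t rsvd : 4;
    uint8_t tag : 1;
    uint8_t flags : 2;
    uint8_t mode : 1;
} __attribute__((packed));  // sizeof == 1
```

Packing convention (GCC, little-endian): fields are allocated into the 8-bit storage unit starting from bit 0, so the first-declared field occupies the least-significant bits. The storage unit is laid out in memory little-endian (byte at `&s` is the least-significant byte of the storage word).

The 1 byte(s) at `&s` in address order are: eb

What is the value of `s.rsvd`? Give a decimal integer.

-5

[0]=0xeb (little-endian) → word 0xeb
rsvd [0+:4] = (word>>0) & 0xf = 11  ←
tag [4+:1] = (word>>4) & 0x1 = 0
flags [5+:2] = (word>>5) & 0x3 = 3
mode [7+:1] = (word>>7) & 0x1 = 1
rsvd signed 4b, MSB=1: 11 - 16 = -5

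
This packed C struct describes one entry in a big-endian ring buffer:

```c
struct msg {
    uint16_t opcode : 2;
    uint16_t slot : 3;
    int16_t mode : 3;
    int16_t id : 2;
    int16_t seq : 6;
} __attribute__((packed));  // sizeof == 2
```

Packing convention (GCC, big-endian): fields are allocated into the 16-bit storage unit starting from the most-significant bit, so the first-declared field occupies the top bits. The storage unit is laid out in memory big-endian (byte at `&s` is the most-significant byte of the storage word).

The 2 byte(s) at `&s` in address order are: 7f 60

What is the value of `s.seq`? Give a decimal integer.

[0]=0x7f [1]=0x60 (big-endian) → word 0x7f60
opcode [14+:2] = (word>>14) & 0x3 = 1
slot [11+:3] = (word>>11) & 0x7 = 7
mode [8+:3] = (word>>8) & 0x7 = 7
id [6+:2] = (word>>6) & 0x3 = 1
seq [0+:6] = (word>>0) & 0x3f = 32  ←
seq signed 6b, MSB=1: 32 - 64 = -32

-32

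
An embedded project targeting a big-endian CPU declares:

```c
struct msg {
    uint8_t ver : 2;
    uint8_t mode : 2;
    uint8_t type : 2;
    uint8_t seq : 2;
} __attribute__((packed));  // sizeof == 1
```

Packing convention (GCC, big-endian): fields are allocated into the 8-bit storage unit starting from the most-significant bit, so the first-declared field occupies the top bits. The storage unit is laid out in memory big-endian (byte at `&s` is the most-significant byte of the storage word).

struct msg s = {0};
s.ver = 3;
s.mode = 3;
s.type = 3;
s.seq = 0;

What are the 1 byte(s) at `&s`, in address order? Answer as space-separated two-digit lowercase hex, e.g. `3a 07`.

fc

ver:2 = 3 → 0x3 << 6 → word 0xc0
mode:2 = 3 → 0x3 << 4 → word 0xf0
type:2 = 3 → 0x3 << 2 → word 0xfc
seq:2 = 0 → 0x0 << 0 → word 0xfc
word = 0xfc → big-endian bytes:
  [0]=0xfc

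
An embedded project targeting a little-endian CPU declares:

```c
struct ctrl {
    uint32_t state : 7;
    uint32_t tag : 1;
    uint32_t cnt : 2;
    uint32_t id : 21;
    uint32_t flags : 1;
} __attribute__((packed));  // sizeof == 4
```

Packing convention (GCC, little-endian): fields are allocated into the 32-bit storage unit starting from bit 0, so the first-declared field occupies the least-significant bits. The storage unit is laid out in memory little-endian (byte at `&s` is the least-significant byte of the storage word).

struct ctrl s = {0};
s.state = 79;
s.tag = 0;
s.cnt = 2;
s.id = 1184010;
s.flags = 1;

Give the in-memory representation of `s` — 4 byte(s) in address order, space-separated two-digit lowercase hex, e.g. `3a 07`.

4f 2a 44 c8

state:7 = 79 → 0x4f << 0 → word 0x0000004f
tag:1 = 0 → 0x0 << 7 → word 0x0000004f
cnt:2 = 2 → 0x2 << 8 → word 0x0000024f
id:21 = 1184010 → 0x12110a << 10 → word 0x48442a4f
flags:1 = 1 → 0x1 << 31 → word 0xc8442a4f
word = 0xc8442a4f → little-endian bytes:
  [0]=0x4f  [1]=0x2a  [2]=0x44  [3]=0xc8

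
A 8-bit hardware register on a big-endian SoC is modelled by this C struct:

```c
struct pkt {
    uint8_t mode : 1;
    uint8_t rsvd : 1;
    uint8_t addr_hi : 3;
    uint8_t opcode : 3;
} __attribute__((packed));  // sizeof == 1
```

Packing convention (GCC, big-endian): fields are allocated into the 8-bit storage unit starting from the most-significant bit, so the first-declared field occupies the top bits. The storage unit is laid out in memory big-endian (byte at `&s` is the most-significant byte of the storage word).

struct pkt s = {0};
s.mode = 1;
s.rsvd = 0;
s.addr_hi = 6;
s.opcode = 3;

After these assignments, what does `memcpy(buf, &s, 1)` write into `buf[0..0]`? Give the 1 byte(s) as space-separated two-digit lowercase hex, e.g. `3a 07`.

mode:1 = 1 → 0x1 << 7 → word 0x80
rsvd:1 = 0 → 0x0 << 6 → word 0x80
addr_hi:3 = 6 → 0x6 << 3 → word 0xb0
opcode:3 = 3 → 0x3 << 0 → word 0xb3
word = 0xb3 → big-endian bytes:
  [0]=0xb3

b3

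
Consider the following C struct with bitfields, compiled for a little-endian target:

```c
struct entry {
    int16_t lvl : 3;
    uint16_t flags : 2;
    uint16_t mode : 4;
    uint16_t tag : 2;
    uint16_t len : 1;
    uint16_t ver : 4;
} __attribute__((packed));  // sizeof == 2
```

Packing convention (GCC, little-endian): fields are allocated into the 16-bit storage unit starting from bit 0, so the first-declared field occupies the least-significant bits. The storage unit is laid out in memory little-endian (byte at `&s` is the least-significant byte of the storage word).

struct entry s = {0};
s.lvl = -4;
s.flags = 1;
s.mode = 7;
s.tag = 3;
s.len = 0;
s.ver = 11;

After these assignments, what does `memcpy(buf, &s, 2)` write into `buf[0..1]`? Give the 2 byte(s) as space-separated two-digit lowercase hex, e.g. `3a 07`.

ec b6

[0+:3] lvl=-4 & 0x7 = 0x4; word=0x0004
[3+:2] flags=1 & 0x3 = 0x1; word=0x000c
[5+:4] mode=7 & 0xf = 0x7; word=0x00ec
[9+:2] tag=3 & 0x3 = 0x3; word=0x06ec
[11+:1] len=0 & 0x1 = 0x0; word=0x06ec
[12+:4] ver=11 & 0xf = 0xb; word=0xb6ec
word = 0xb6ec → little-endian bytes:
  [0]=0xec  [1]=0xb6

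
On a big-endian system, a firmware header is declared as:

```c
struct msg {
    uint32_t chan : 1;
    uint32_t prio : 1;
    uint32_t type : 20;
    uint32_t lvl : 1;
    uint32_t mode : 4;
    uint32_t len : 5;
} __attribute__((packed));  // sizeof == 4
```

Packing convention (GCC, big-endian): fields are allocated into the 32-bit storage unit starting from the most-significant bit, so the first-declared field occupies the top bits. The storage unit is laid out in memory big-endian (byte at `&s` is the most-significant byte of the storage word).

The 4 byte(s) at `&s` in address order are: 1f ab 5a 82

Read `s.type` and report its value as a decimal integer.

[0]=0x1f [1]=0xab [2]=0x5a [3]=0x82 (big-endian) → word 0x1fab5a82
chan [31+:1] = (word>>31) & 0x1 = 0
prio [30+:1] = (word>>30) & 0x1 = 0
type [10+:20] = (word>>10) & 0xfffff = 518870  ←
lvl [9+:1] = (word>>9) & 0x1 = 1
mode [5+:4] = (word>>5) & 0xf = 4
len [0+:5] = (word>>0) & 0x1f = 2

518870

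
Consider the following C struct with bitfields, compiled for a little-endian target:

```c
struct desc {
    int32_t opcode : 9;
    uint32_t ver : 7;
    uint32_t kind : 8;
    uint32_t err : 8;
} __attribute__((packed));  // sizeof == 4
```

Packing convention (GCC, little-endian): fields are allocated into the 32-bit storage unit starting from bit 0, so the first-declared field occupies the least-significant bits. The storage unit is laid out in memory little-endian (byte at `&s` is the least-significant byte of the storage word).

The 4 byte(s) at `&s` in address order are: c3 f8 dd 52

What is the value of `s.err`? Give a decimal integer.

82

[0]=0xc3 [1]=0xf8 [2]=0xdd [3]=0x52 (little-endian) → word 0x52ddf8c3
opcode [0+:9] = (word>>0) & 0x1ff = 195
ver [9+:7] = (word>>9) & 0x7f = 124
kind [16+:8] = (word>>16) & 0xff = 221
err [24+:8] = (word>>24) & 0xff = 82  ←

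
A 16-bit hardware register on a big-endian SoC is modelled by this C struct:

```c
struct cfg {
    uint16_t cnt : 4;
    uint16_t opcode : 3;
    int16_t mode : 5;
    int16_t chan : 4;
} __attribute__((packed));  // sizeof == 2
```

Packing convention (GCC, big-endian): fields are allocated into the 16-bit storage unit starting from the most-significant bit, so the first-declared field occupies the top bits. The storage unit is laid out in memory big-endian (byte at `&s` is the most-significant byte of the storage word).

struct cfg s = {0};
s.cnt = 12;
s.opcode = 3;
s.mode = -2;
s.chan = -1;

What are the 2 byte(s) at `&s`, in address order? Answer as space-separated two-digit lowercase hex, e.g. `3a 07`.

c7 ef

[12+:4] cnt=12 & 0xf = 0xc; word=0xc000
[9+:3] opcode=3 & 0x7 = 0x3; word=0xc600
[4+:5] mode=-2 & 0x1f = 0x1e; word=0xc7e0
[0+:4] chan=-1 & 0xf = 0xf; word=0xc7ef
word = 0xc7ef → big-endian bytes:
  [0]=0xc7  [1]=0xef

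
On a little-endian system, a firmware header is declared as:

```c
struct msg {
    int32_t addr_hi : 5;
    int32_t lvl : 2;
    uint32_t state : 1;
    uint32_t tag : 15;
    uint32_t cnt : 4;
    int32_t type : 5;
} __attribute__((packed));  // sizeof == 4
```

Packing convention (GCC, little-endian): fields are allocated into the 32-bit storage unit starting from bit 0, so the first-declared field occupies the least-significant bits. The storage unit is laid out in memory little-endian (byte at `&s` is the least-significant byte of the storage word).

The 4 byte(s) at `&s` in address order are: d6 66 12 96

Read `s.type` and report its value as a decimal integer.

[0]=0xd6 [1]=0x66 [2]=0x12 [3]=0x96 (little-endian) → word 0x961266d6
addr_hi:5 @ bit 0 → (0x961266d6>>0)&0x1f = 0x16
lvl:2 @ bit 5 → (0x961266d6>>5)&0x3 = 0x2
state:1 @ bit 7 → (0x961266d6>>7)&0x1 = 0x1
tag:15 @ bit 8 → (0x961266d6>>8)&0x7fff = 0x1266
cnt:4 @ bit 23 → (0x961266d6>>23)&0xf = 0xc
type:5 @ bit 27 → (0x961266d6>>27)&0x1f = 0x12  ←
type signed 5b, MSB=1: 18 - 32 = -14

-14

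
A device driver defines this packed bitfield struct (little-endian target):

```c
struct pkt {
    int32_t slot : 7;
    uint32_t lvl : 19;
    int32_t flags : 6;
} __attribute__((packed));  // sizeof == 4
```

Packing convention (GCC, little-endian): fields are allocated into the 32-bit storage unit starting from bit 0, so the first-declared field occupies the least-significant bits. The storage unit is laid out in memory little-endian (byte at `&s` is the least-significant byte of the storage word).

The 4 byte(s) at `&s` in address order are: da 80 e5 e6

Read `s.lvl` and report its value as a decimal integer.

[0]=0xda [1]=0x80 [2]=0xe5 [3]=0xe6 (little-endian) → word 0xe6e580da
slot [0+:7] = (word>>0) & 0x7f = 90
lvl [7+:19] = (word>>7) & 0x7ffff = 379649  ←
flags [26+:6] = (word>>26) & 0x3f = 57

379649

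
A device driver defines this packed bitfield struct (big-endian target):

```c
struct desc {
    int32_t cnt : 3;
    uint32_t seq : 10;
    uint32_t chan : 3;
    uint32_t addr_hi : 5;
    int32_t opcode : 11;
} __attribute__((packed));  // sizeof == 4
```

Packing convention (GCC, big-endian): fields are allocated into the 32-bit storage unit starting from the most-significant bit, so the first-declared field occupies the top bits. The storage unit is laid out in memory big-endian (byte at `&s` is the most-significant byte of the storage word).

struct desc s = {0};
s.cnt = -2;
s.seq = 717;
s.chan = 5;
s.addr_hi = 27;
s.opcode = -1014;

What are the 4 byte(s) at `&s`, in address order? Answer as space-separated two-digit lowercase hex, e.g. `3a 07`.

d6 6d dc 0a

cnt:3 = -2 → 0x6 << 29 → word 0xc0000000
seq:10 = 717 → 0x2cd << 19 → word 0xd6680000
chan:3 = 5 → 0x5 << 16 → word 0xd66d0000
addr_hi:5 = 27 → 0x1b << 11 → word 0xd66dd800
opcode:11 = -1014 → 0x40a << 0 → word 0xd66ddc0a
word = 0xd66ddc0a → big-endian bytes:
  [0]=0xd6  [1]=0x6d  [2]=0xdc  [3]=0x0a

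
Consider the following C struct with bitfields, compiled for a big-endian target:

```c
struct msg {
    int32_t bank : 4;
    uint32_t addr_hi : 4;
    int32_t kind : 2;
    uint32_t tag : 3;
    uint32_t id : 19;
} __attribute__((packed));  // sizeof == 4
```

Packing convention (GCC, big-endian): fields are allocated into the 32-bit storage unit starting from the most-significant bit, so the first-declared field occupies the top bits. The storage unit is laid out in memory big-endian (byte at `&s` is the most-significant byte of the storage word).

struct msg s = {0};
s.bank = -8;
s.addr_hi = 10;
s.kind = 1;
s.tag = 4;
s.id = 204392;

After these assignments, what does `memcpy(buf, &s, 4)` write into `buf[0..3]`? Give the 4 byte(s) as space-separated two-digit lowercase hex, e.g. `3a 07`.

8a 63 1e 68

bank:4 = -8 → 0x8 << 28 → word 0x80000000
addr_hi:4 = 10 → 0xa << 24 → word 0x8a000000
kind:2 = 1 → 0x1 << 22 → word 0x8a400000
tag:3 = 4 → 0x4 << 19 → word 0x8a600000
id:19 = 204392 → 0x31e68 << 0 → word 0x8a631e68
word = 0x8a631e68 → big-endian bytes:
  [0]=0x8a  [1]=0x63  [2]=0x1e  [3]=0x68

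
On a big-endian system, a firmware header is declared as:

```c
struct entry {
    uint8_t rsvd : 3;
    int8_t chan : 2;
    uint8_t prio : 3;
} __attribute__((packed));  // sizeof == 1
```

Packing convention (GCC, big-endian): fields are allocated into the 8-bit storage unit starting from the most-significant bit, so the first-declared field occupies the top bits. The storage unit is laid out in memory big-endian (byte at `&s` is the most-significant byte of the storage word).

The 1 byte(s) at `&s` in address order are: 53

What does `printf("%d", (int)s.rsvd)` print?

2

[0]=0x53 (big-endian) → word 0x53
rsvd [5+:3] = (word>>5) & 0x7 = 2  ←
chan [3+:2] = (word>>3) & 0x3 = 2
prio [0+:3] = (word>>0) & 0x7 = 3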